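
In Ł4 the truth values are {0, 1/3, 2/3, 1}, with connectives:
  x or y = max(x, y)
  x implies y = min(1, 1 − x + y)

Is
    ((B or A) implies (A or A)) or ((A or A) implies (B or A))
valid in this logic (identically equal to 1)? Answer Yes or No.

Yes

A = 0, B = 0 ↦ 1
A = 0, B = 1/3 ↦ 1
A = 0, B = 2/3 ↦ 1
A = 0, B = 1 ↦ 1
A = 1/3, B = 0 ↦ 1
A = 1/3, B = 1/3 ↦ 1
A = 1/3, B = 2/3 ↦ 1
A = 1/3, B = 1 ↦ 1
A = 2/3, B = 0 ↦ 1
A = 2/3, B = 1/3 ↦ 1
A = 2/3, B = 2/3 ↦ 1
A = 2/3, B = 1 ↦ 1
A = 1, B = 0 ↦ 1
A = 1, B = 1/3 ↦ 1
A = 1, B = 2/3 ↦ 1
A = 1, B = 1 ↦ 1
Every assignment gives a value ≥ 1.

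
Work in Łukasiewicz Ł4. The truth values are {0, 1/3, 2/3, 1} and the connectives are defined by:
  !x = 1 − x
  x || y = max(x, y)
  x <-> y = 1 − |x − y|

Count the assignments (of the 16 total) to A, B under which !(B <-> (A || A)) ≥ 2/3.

6

A = 0, B = 0 ↦ 0  <
A = 0, B = 1/3 ↦ 1/3  <
A = 0, B = 2/3 ↦ 2/3  ≥
A = 0, B = 1 ↦ 1  ≥
A = 1/3, B = 0 ↦ 1/3  <
A = 1/3, B = 1/3 ↦ 0  <
A = 1/3, B = 2/3 ↦ 1/3  <
A = 1/3, B = 1 ↦ 2/3  ≥
A = 2/3, B = 0 ↦ 2/3  ≥
A = 2/3, B = 1/3 ↦ 1/3  <
A = 2/3, B = 2/3 ↦ 0  <
A = 2/3, B = 1 ↦ 1/3  <
A = 1, B = 0 ↦ 1  ≥
A = 1, B = 1/3 ↦ 2/3  ≥
A = 1, B = 2/3 ↦ 1/3  <
A = 1, B = 1 ↦ 0  <
So 6 of the 16 assignments meet the threshold.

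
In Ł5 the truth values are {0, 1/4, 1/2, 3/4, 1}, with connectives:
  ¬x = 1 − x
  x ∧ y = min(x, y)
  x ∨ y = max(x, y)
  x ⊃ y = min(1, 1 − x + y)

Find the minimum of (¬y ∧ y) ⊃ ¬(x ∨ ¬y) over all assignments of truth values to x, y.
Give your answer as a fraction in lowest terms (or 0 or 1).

Take x = 1, y = 1/2:
¬y = ¬1/2 = 1/2
¬y ∧ y = 1/2 ∧ 1/2 = 1/2
¬y = ¬1/2 = 1/2
x ∨ ¬y = 1 ∨ 1/2 = 1
¬(x ∨ ¬y) = ¬1 = 0
(¬y ∧ y) ⊃ ¬(x ∨ ¬y) = 1/2 ⊃ 0 = 1/2
No assignment yields a value below 1/2, so this is the minimum.

1/2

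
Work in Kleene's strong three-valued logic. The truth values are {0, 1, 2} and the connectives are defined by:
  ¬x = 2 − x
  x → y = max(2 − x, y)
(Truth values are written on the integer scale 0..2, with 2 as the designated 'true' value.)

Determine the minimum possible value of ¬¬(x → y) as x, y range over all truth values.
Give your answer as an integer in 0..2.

0

Take x = 2, y = 0:
x → y = 2 → 0 = 0
¬(x → y) = ¬0 = 2
¬¬(x → y) = ¬2 = 0
No assignment yields a value below 0, so this is the minimum.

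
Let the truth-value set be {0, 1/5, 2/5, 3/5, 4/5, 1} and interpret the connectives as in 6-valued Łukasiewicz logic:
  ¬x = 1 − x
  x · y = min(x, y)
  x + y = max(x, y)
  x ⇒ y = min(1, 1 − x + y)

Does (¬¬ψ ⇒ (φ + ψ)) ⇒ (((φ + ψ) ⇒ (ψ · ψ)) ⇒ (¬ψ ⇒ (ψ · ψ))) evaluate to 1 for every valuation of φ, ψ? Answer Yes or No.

Counterexample: take φ = 0, ψ = 0.
¬ψ = ¬0 = 1
¬¬ψ = ¬1 = 0
φ + ψ = 0 + 0 = 0
¬¬ψ ⇒ (φ + ψ) = 0 ⇒ 0 = 1
φ + ψ = 0 + 0 = 0
ψ · ψ = 0 · 0 = 0
(φ + ψ) ⇒ (ψ · ψ) = 0 ⇒ 0 = 1
¬ψ = ¬0 = 1
ψ · ψ = 0 · 0 = 0
¬ψ ⇒ (ψ · ψ) = 1 ⇒ 0 = 0
((φ + ψ) ⇒ (ψ · ψ)) ⇒ (¬ψ ⇒ (ψ · ψ)) = 1 ⇒ 0 = 0
(¬¬ψ ⇒ (φ + ψ)) ⇒ (((φ + ψ) ⇒ (ψ · ψ)) ⇒ (¬ψ ⇒ (ψ · ψ))) = 1 ⇒ 0 = 0
This gives 0 ≠ 1.

No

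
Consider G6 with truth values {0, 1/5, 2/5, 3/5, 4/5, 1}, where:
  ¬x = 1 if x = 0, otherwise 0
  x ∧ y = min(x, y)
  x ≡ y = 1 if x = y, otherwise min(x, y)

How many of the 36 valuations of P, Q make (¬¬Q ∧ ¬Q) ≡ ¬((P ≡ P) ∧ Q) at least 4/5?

30

value 1: 30 assignments (counts)
value 0: 6 assignments
So 30 of the 36 assignments meet the threshold.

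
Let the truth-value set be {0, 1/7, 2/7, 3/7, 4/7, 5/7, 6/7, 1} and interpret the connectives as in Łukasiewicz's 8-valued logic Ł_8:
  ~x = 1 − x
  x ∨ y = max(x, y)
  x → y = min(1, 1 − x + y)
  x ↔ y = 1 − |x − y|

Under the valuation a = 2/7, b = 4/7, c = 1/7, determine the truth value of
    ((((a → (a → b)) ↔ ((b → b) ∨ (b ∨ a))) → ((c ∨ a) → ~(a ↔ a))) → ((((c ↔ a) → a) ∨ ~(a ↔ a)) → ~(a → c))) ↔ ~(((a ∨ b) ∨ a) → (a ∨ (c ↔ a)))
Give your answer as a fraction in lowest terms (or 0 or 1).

a → b = 2/7 → 4/7 = 1
a → (a → b) = 2/7 → 1 = 1
b → b = 4/7 → 4/7 = 1
b ∨ a = 4/7 ∨ 2/7 = 4/7
(b → b) ∨ (b ∨ a) = 1 ∨ 4/7 = 1
(a → (a → b)) ↔ ((b → b) ∨ (b ∨ a)) = 1 ↔ 1 = 1
c ∨ a = 1/7 ∨ 2/7 = 2/7
a ↔ a = 2/7 ↔ 2/7 = 1
~(a ↔ a) = ~1 = 0
(c ∨ a) → ~(a ↔ a) = 2/7 → 0 = 5/7
((a → (a → b)) ↔ ((b → b) ∨ (b ∨ a))) → ((c ∨ a) → ~(a ↔ a)) = 1 → 5/7 = 5/7
c ↔ a = 1/7 ↔ 2/7 = 6/7
(c ↔ a) → a = 6/7 → 2/7 = 3/7
a ↔ a = 2/7 ↔ 2/7 = 1
~(a ↔ a) = ~1 = 0
((c ↔ a) → a) ∨ ~(a ↔ a) = 3/7 ∨ 0 = 3/7
a → c = 2/7 → 1/7 = 6/7
~(a → c) = ~6/7 = 1/7
(((c ↔ a) → a) ∨ ~(a ↔ a)) → ~(a → c) = 3/7 → 1/7 = 5/7
(((a → (a → b)) ↔ ((b → b) ∨ (b ∨ a))) → ((c ∨ a) → ~(a ↔ a))) → ((((c ↔ a) → a) ∨ ~(a ↔ a)) → ~(a → c)) = 5/7 → 5/7 = 1
a ∨ b = 2/7 ∨ 4/7 = 4/7
(a ∨ b) ∨ a = 4/7 ∨ 2/7 = 4/7
c ↔ a = 1/7 ↔ 2/7 = 6/7
a ∨ (c ↔ a) = 2/7 ∨ 6/7 = 6/7
((a ∨ b) ∨ a) → (a ∨ (c ↔ a)) = 4/7 → 6/7 = 1
~(((a ∨ b) ∨ a) → (a ∨ (c ↔ a))) = ~1 = 0
((((a → (a → b)) ↔ ((b → b) ∨ (b ∨ a))) → ((c ∨ a) → ~(a ↔ a))) → ((((c ↔ a) → a) ∨ ~(a ↔ a)) → ~(a → c))) ↔ ~(((a ∨ b) ∨ a) → (a ∨ (c ↔ a))) = 1 ↔ 0 = 0

0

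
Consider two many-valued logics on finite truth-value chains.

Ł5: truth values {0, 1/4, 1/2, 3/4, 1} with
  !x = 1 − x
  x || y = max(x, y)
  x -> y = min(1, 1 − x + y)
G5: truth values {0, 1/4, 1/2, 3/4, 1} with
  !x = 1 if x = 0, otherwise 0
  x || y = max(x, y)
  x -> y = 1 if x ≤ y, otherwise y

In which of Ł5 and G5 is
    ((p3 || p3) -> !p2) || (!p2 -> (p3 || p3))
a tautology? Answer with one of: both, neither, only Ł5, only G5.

both

In Ł5: every assignment gives 1 — tautology.
In G5: every assignment gives 1 — tautology.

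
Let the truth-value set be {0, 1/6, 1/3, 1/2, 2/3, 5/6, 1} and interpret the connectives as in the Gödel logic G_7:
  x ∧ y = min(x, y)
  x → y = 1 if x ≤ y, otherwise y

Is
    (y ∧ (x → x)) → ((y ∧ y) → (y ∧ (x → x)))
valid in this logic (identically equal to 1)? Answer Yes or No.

At x = 0, y = 1/6, for instance:
x → x = 0 → 0 = 1
y ∧ (x → x) = 1/6 ∧ 1 = 1/6
y ∧ y = 1/6 ∧ 1/6 = 1/6
(y ∧ y) → (y ∧ (x → x)) = 1/6 → 1/6 = 1
(y ∧ (x → x)) → ((y ∧ y) → (y ∧ (x → x))) = 1/6 → 1 = 1
and checking the remaining 48 assignments likewise gives ≥ 1 in every case.

Yes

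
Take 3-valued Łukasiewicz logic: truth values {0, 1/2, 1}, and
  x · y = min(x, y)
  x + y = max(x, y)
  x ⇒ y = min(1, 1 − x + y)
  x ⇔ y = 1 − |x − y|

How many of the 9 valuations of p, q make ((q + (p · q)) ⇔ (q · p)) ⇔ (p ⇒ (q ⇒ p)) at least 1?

p = 0, q = 0 ↦ 1  ≥
p = 0, q = 1/2 ↦ 1/2  <
p = 0, q = 1 ↦ 0  <
p = 1/2, q = 0 ↦ 1  ≥
p = 1/2, q = 1/2 ↦ 1  ≥
p = 1/2, q = 1 ↦ 1/2  <
p = 1, q = 0 ↦ 1  ≥
p = 1, q = 1/2 ↦ 1  ≥
p = 1, q = 1 ↦ 1  ≥
So 6 of the 9 assignments meet the threshold.

6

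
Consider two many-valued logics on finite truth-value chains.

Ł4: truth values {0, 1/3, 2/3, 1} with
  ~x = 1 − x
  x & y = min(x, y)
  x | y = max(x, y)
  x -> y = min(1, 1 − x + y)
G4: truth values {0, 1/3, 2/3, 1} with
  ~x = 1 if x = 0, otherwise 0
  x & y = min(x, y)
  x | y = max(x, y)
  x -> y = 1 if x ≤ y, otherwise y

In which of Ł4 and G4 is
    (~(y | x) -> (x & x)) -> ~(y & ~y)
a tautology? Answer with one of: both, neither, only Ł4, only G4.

only G4

In Ł4: at x = 1/3, y = 2/3 the value is 2/3 — not a tautology.
In G4: every assignment gives 1 — tautology.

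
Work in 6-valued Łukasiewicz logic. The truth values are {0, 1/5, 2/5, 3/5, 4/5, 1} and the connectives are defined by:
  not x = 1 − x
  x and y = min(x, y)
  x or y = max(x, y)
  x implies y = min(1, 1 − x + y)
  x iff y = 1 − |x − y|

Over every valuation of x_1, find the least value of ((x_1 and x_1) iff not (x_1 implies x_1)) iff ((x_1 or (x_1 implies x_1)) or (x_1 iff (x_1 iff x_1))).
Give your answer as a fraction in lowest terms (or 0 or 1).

0

Take x_1 = 1:
x_1 and x_1 = 1 and 1 = 1
x_1 implies x_1 = 1 implies 1 = 1
not (x_1 implies x_1) = not 1 = 0
(x_1 and x_1) iff not (x_1 implies x_1) = 1 iff 0 = 0
x_1 implies x_1 = 1 implies 1 = 1
x_1 or (x_1 implies x_1) = 1 or 1 = 1
x_1 iff x_1 = 1 iff 1 = 1
x_1 iff (x_1 iff x_1) = 1 iff 1 = 1
(x_1 or (x_1 implies x_1)) or (x_1 iff (x_1 iff x_1)) = 1 or 1 = 1
((x_1 and x_1) iff not (x_1 implies x_1)) iff ((x_1 or (x_1 implies x_1)) or (x_1 iff (x_1 iff x_1))) = 0 iff 1 = 0
No assignment yields a value below 0, so this is the minimum.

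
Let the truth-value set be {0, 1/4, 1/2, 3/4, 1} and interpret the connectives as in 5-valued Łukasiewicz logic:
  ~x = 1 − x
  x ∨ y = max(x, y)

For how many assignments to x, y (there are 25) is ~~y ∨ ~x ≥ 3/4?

16

value 1: 9 assignments (counts)
value 3/4: 7 assignments (counts)
value 1/2: 5 assignments
value 1/4: 3 assignments
value 0: 1 assignment
So 16 of the 25 assignments meet the threshold.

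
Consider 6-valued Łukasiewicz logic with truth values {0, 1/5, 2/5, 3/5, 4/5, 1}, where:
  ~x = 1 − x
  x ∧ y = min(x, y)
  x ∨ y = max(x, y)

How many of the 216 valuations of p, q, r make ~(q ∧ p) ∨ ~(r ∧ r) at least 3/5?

189

value 1: 91 assignments (counts)
value 4/5: 61 assignments (counts)
value 3/5: 37 assignments (counts)
value 2/5: 19 assignments
value 1/5: 7 assignments
value 0: 1 assignment
So 189 of the 216 assignments meet the threshold.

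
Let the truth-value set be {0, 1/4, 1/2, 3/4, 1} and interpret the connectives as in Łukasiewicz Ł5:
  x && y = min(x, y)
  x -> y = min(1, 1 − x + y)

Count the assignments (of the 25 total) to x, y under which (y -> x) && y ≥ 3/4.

value 1: 1 assignment (counts)
value 3/4: 4 assignments (counts)
value 1/2: 7 assignments
value 1/4: 7 assignments
value 0: 6 assignments
So 5 of the 25 assignments meet the threshold.

5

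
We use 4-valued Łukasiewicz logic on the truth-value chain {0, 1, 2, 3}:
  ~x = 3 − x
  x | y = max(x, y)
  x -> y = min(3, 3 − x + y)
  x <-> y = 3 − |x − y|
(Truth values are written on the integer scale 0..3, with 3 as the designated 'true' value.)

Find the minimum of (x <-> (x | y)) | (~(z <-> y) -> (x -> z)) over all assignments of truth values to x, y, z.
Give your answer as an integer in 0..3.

2

Take x = 1, y = 3, z = 0:
x | y = 1 | 3 = 3
x <-> (x | y) = 1 <-> 3 = 1
z <-> y = 0 <-> 3 = 0
~(z <-> y) = ~0 = 3
x -> z = 1 -> 0 = 2
~(z <-> y) -> (x -> z) = 3 -> 2 = 2
(x <-> (x | y)) | (~(z <-> y) -> (x -> z)) = 1 | 2 = 2
No assignment yields a value below 2, so this is the minimum.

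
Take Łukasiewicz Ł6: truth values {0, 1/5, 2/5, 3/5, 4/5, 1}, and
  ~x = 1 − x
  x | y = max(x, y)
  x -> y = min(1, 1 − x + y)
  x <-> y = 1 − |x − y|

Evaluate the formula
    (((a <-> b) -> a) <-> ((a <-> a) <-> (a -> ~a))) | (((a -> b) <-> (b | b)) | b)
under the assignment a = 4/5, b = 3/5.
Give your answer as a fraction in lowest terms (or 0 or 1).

a <-> b = 4/5 <-> 3/5 = 4/5
(a <-> b) -> a = 4/5 -> 4/5 = 1
a <-> a = 4/5 <-> 4/5 = 1
~a = ~4/5 = 1/5
a -> ~a = 4/5 -> 1/5 = 2/5
(a <-> a) <-> (a -> ~a) = 1 <-> 2/5 = 2/5
((a <-> b) -> a) <-> ((a <-> a) <-> (a -> ~a)) = 1 <-> 2/5 = 2/5
a -> b = 4/5 -> 3/5 = 4/5
b | b = 3/5 | 3/5 = 3/5
(a -> b) <-> (b | b) = 4/5 <-> 3/5 = 4/5
((a -> b) <-> (b | b)) | b = 4/5 | 3/5 = 4/5
(((a <-> b) -> a) <-> ((a <-> a) <-> (a -> ~a))) | (((a -> b) <-> (b | b)) | b) = 2/5 | 4/5 = 4/5

4/5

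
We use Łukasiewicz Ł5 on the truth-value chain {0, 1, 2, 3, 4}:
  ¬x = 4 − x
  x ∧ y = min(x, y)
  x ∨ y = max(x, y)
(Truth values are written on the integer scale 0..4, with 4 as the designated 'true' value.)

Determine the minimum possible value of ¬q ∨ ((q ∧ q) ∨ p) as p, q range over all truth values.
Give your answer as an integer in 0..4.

Take p = 0, q = 2:
¬q = ¬2 = 2
q ∧ q = 2 ∧ 2 = 2
(q ∧ q) ∨ p = 2 ∨ 0 = 2
¬q ∨ ((q ∧ q) ∨ p) = 2 ∨ 2 = 2
No assignment yields a value below 2, so this is the minimum.

2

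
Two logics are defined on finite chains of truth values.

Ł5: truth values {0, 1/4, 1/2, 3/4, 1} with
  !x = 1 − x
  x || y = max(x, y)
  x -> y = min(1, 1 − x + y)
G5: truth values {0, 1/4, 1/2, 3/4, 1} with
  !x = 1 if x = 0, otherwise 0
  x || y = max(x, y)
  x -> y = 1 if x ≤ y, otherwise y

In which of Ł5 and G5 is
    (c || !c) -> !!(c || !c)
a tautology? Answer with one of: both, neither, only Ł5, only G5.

In Ł5: every assignment gives 1 — tautology.
In G5: every assignment gives 1 — tautology.

both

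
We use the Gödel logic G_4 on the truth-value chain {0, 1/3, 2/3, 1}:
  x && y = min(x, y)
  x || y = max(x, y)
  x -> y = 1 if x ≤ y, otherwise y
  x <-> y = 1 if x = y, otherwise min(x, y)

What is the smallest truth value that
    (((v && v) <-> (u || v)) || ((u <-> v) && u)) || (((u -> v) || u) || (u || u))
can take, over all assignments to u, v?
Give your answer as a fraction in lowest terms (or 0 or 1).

1/3

Take u = 1/3, v = 0:
v && v = 0 && 0 = 0
u || v = 1/3 || 0 = 1/3
(v && v) <-> (u || v) = 0 <-> 1/3 = 0
u <-> v = 1/3 <-> 0 = 0
(u <-> v) && u = 0 && 1/3 = 0
((v && v) <-> (u || v)) || ((u <-> v) && u) = 0 || 0 = 0
u -> v = 1/3 -> 0 = 0
(u -> v) || u = 0 || 1/3 = 1/3
u || u = 1/3 || 1/3 = 1/3
((u -> v) || u) || (u || u) = 1/3 || 1/3 = 1/3
(((v && v) <-> (u || v)) || ((u <-> v) && u)) || (((u -> v) || u) || (u || u)) = 0 || 1/3 = 1/3
No assignment yields a value below 1/3, so this is the minimum.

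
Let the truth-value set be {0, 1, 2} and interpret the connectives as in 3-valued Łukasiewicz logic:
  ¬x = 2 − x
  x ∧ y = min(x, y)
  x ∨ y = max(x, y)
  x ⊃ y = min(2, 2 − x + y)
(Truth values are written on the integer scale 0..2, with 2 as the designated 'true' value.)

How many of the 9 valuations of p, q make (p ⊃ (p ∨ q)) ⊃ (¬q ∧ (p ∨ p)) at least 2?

p = 0, q = 0 ↦ 0  <
p = 0, q = 1 ↦ 0  <
p = 0, q = 2 ↦ 0  <
p = 1, q = 0 ↦ 1  <
p = 1, q = 1 ↦ 1  <
p = 1, q = 2 ↦ 0  <
p = 2, q = 0 ↦ 2  ≥
p = 2, q = 1 ↦ 1  <
p = 2, q = 2 ↦ 0  <
So 1 of the 9 assignments meets the threshold.

1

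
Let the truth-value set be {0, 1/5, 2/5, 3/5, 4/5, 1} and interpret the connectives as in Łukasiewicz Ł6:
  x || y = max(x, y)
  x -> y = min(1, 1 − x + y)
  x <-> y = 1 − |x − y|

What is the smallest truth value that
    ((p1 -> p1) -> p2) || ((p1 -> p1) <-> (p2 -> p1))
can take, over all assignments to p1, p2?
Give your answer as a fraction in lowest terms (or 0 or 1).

3/5

Take p1 = 0, p2 = 2/5:
p1 -> p1 = 0 -> 0 = 1
(p1 -> p1) -> p2 = 1 -> 2/5 = 2/5
p1 -> p1 = 0 -> 0 = 1
p2 -> p1 = 2/5 -> 0 = 3/5
(p1 -> p1) <-> (p2 -> p1) = 1 <-> 3/5 = 3/5
((p1 -> p1) -> p2) || ((p1 -> p1) <-> (p2 -> p1)) = 2/5 || 3/5 = 3/5
No assignment yields a value below 3/5, so this is the minimum.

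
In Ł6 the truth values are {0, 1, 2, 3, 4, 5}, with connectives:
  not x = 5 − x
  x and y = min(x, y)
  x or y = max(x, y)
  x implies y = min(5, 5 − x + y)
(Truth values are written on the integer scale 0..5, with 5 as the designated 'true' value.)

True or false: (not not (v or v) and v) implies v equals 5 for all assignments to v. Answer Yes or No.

v = 0 ↦ 5
v = 1 ↦ 5
v = 2 ↦ 5
v = 3 ↦ 5
v = 4 ↦ 5
v = 5 ↦ 5
Every assignment gives a value ≥ 5.

Yes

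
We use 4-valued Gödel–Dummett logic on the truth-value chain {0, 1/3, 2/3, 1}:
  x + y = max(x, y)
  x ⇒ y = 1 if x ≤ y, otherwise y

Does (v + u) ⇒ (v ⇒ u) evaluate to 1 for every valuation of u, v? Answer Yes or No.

No

Counterexample: take u = 0, v = 1/3.
v + u = 1/3 + 0 = 1/3
v ⇒ u = 1/3 ⇒ 0 = 0
(v + u) ⇒ (v ⇒ u) = 1/3 ⇒ 0 = 0
This gives 0 ≠ 1.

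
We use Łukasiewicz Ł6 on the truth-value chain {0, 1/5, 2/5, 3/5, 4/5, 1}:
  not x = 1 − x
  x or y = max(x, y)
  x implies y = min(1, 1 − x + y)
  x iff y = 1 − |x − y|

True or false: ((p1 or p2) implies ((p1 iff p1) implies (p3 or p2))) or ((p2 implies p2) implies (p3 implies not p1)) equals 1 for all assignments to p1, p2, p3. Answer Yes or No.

No

Counterexample: take p1 = 4/5, p2 = 0, p3 = 2/5.
p1 or p2 = 4/5 or 0 = 4/5
p1 iff p1 = 4/5 iff 4/5 = 1
p3 or p2 = 2/5 or 0 = 2/5
(p1 iff p1) implies (p3 or p2) = 1 implies 2/5 = 2/5
(p1 or p2) implies ((p1 iff p1) implies (p3 or p2)) = 4/5 implies 2/5 = 3/5
p2 implies p2 = 0 implies 0 = 1
not p1 = not 4/5 = 1/5
p3 implies not p1 = 2/5 implies 1/5 = 4/5
(p2 implies p2) implies (p3 implies not p1) = 1 implies 4/5 = 4/5
((p1 or p2) implies ((p1 iff p1) implies (p3 or p2))) or ((p2 implies p2) implies (p3 implies not p1)) = 3/5 or 4/5 = 4/5
This gives 4/5 ≠ 1.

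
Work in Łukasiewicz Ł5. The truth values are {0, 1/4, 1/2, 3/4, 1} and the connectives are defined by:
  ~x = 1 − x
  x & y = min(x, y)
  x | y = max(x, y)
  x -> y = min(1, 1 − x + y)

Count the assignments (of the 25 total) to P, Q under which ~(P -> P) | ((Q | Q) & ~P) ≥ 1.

1

value 1: 1 assignment (counts)
value 3/4: 3 assignments
value 1/2: 5 assignments
value 1/4: 7 assignments
value 0: 9 assignments
So 1 of the 25 assignments meets the threshold.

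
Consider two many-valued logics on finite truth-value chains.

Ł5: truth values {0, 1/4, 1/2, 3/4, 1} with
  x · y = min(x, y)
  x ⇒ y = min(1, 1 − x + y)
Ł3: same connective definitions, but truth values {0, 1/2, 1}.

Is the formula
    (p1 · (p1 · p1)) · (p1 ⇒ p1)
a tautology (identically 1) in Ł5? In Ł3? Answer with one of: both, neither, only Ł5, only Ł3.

neither

In Ł5: at p1 = 0 the value is 0 — not a tautology.
In Ł3: at p1 = 0 the value is 0 — not a tautology.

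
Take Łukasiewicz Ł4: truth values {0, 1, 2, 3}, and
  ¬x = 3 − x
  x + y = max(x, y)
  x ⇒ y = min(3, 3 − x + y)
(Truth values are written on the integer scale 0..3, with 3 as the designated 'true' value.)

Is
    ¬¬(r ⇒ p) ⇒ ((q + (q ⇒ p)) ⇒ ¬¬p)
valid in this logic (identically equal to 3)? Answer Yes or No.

No

Counterexample: take p = 0, q = 0, r = 0.
r ⇒ p = 0 ⇒ 0 = 3
¬(r ⇒ p) = ¬3 = 0
¬¬(r ⇒ p) = ¬0 = 3
q ⇒ p = 0 ⇒ 0 = 3
q + (q ⇒ p) = 0 + 3 = 3
¬p = ¬0 = 3
¬¬p = ¬3 = 0
(q + (q ⇒ p)) ⇒ ¬¬p = 3 ⇒ 0 = 0
¬¬(r ⇒ p) ⇒ ((q + (q ⇒ p)) ⇒ ¬¬p) = 3 ⇒ 0 = 0
This gives 0 ≠ 3.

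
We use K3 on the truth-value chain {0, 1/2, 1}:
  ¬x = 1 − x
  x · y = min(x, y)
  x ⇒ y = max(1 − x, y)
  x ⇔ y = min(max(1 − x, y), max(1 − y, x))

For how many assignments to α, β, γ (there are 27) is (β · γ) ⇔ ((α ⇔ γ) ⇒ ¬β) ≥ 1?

2

value 1: 2 assignments (counts)
value 1/2: 13 assignments
value 0: 12 assignments
So 2 of the 27 assignments meet the threshold.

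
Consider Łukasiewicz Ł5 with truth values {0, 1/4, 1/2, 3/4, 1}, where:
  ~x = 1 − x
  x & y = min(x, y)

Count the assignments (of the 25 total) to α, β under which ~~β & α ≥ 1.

1

value 1: 1 assignment (counts)
value 3/4: 3 assignments
value 1/2: 5 assignments
value 1/4: 7 assignments
value 0: 9 assignments
So 1 of the 25 assignments meets the threshold.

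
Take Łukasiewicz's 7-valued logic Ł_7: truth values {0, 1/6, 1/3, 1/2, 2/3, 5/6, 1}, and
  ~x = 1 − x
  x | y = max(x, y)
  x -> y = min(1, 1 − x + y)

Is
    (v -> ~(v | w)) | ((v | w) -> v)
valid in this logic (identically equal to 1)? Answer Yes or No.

Counterexample: take v = 1/6, w = 1.
v | w = 1/6 | 1 = 1
~(v | w) = ~1 = 0
v -> ~(v | w) = 1/6 -> 0 = 5/6
v | w = 1/6 | 1 = 1
(v | w) -> v = 1 -> 1/6 = 1/6
(v -> ~(v | w)) | ((v | w) -> v) = 5/6 | 1/6 = 5/6
This gives 5/6 ≠ 1.

No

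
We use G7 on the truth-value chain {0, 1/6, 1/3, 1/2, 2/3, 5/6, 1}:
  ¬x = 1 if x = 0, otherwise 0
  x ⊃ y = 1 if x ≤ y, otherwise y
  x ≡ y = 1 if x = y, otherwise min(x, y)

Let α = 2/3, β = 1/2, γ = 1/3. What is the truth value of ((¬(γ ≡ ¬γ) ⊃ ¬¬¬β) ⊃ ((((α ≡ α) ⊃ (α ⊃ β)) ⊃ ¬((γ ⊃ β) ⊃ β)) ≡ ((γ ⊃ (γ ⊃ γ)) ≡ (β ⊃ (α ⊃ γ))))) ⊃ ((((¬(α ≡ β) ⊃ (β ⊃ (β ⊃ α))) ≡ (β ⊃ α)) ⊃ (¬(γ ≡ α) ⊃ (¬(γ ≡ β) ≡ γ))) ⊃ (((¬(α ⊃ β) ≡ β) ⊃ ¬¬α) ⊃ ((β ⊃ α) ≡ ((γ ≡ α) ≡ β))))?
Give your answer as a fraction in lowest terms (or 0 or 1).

¬γ = ¬1/3 = 0
γ ≡ ¬γ = 1/3 ≡ 0 = 0
¬(γ ≡ ¬γ) = ¬0 = 1
¬β = ¬1/2 = 0
¬¬β = ¬0 = 1
¬¬¬β = ¬1 = 0
¬(γ ≡ ¬γ) ⊃ ¬¬¬β = 1 ⊃ 0 = 0
α ≡ α = 2/3 ≡ 2/3 = 1
α ⊃ β = 2/3 ⊃ 1/2 = 1/2
(α ≡ α) ⊃ (α ⊃ β) = 1 ⊃ 1/2 = 1/2
γ ⊃ β = 1/3 ⊃ 1/2 = 1
(γ ⊃ β) ⊃ β = 1 ⊃ 1/2 = 1/2
¬((γ ⊃ β) ⊃ β) = ¬1/2 = 0
((α ≡ α) ⊃ (α ⊃ β)) ⊃ ¬((γ ⊃ β) ⊃ β) = 1/2 ⊃ 0 = 0
γ ⊃ γ = 1/3 ⊃ 1/3 = 1
γ ⊃ (γ ⊃ γ) = 1/3 ⊃ 1 = 1
α ⊃ γ = 2/3 ⊃ 1/3 = 1/3
β ⊃ (α ⊃ γ) = 1/2 ⊃ 1/3 = 1/3
(γ ⊃ (γ ⊃ γ)) ≡ (β ⊃ (α ⊃ γ)) = 1 ≡ 1/3 = 1/3
(((α ≡ α) ⊃ (α ⊃ β)) ⊃ ¬((γ ⊃ β) ⊃ β)) ≡ ((γ ⊃ (γ ⊃ γ)) ≡ (β ⊃ (α ⊃ γ))) = 0 ≡ 1/3 = 0
(¬(γ ≡ ¬γ) ⊃ ¬¬¬β) ⊃ ((((α ≡ α) ⊃ (α ⊃ β)) ⊃ ¬((γ ⊃ β) ⊃ β)) ≡ ((γ ⊃ (γ ⊃ γ)) ≡ (β ⊃ (α ⊃ γ)))) = 0 ⊃ 0 = 1
α ≡ β = 2/3 ≡ 1/2 = 1/2
¬(α ≡ β) = ¬1/2 = 0
β ⊃ α = 1/2 ⊃ 2/3 = 1
β ⊃ (β ⊃ α) = 1/2 ⊃ 1 = 1
¬(α ≡ β) ⊃ (β ⊃ (β ⊃ α)) = 0 ⊃ 1 = 1
β ⊃ α = 1/2 ⊃ 2/3 = 1
(¬(α ≡ β) ⊃ (β ⊃ (β ⊃ α))) ≡ (β ⊃ α) = 1 ≡ 1 = 1
γ ≡ α = 1/3 ≡ 2/3 = 1/3
¬(γ ≡ α) = ¬1/3 = 0
γ ≡ β = 1/3 ≡ 1/2 = 1/3
¬(γ ≡ β) = ¬1/3 = 0
¬(γ ≡ β) ≡ γ = 0 ≡ 1/3 = 0
¬(γ ≡ α) ⊃ (¬(γ ≡ β) ≡ γ) = 0 ⊃ 0 = 1
((¬(α ≡ β) ⊃ (β ⊃ (β ⊃ α))) ≡ (β ⊃ α)) ⊃ (¬(γ ≡ α) ⊃ (¬(γ ≡ β) ≡ γ)) = 1 ⊃ 1 = 1
α ⊃ β = 2/3 ⊃ 1/2 = 1/2
¬(α ⊃ β) = ¬1/2 = 0
¬(α ⊃ β) ≡ β = 0 ≡ 1/2 = 0
¬α = ¬2/3 = 0
¬¬α = ¬0 = 1
(¬(α ⊃ β) ≡ β) ⊃ ¬¬α = 0 ⊃ 1 = 1
β ⊃ α = 1/2 ⊃ 2/3 = 1
γ ≡ α = 1/3 ≡ 2/3 = 1/3
(γ ≡ α) ≡ β = 1/3 ≡ 1/2 = 1/3
(β ⊃ α) ≡ ((γ ≡ α) ≡ β) = 1 ≡ 1/3 = 1/3
((¬(α ⊃ β) ≡ β) ⊃ ¬¬α) ⊃ ((β ⊃ α) ≡ ((γ ≡ α) ≡ β)) = 1 ⊃ 1/3 = 1/3
(((¬(α ≡ β) ⊃ (β ⊃ (β ⊃ α))) ≡ (β ⊃ α)) ⊃ (¬(γ ≡ α) ⊃ (¬(γ ≡ β) ≡ γ))) ⊃ (((¬(α ⊃ β) ≡ β) ⊃ ¬¬α) ⊃ ((β ⊃ α) ≡ ((γ ≡ α) ≡ β))) = 1 ⊃ 1/3 = 1/3
((¬(γ ≡ ¬γ) ⊃ ¬¬¬β) ⊃ ((((α ≡ α) ⊃ (α ⊃ β)) ⊃ ¬((γ ⊃ β) ⊃ β)) ≡ ((γ ⊃ (γ ⊃ γ)) ≡ (β ⊃ (α ⊃ γ))))) ⊃ ((((¬(α ≡ β) ⊃ (β ⊃ (β ⊃ α))) ≡ (β ⊃ α)) ⊃ (¬(γ ≡ α) ⊃ (¬(γ ≡ β) ≡ γ))) ⊃ (((¬(α ⊃ β) ≡ β) ⊃ ¬¬α) ⊃ ((β ⊃ α) ≡ ((γ ≡ α) ≡ β)))) = 1 ⊃ 1/3 = 1/3

1/3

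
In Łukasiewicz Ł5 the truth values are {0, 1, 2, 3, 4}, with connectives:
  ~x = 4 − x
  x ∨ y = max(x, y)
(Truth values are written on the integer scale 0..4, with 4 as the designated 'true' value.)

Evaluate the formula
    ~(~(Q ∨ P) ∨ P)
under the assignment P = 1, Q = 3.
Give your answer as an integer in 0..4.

3

Q ∨ P = 3 ∨ 1 = 3
~(Q ∨ P) = ~3 = 1
~(Q ∨ P) ∨ P = 1 ∨ 1 = 1
~(~(Q ∨ P) ∨ P) = ~1 = 3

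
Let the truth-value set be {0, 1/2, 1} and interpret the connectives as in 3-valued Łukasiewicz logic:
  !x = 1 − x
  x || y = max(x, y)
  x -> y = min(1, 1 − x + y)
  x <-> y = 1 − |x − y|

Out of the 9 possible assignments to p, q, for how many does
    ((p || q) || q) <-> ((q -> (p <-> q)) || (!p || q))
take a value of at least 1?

5

p = 0, q = 0 ↦ 0  <
p = 0, q = 1/2 ↦ 1/2  <
p = 0, q = 1 ↦ 1  ≥
p = 1/2, q = 0 ↦ 1/2  <
p = 1/2, q = 1/2 ↦ 1/2  <
p = 1/2, q = 1 ↦ 1  ≥
p = 1, q = 0 ↦ 1  ≥
p = 1, q = 1/2 ↦ 1  ≥
p = 1, q = 1 ↦ 1  ≥
So 5 of the 9 assignments meet the threshold.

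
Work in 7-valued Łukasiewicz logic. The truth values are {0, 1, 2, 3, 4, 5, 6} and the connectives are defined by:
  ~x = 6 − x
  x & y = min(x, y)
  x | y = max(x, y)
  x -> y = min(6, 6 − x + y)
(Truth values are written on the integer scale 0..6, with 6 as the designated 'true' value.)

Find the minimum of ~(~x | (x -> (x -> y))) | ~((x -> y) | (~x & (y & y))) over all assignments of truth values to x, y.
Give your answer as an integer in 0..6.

Take x = 0, y = 0:
~x = ~0 = 6
x -> y = 0 -> 0 = 6
x -> (x -> y) = 0 -> 6 = 6
~x | (x -> (x -> y)) = 6 | 6 = 6
~(~x | (x -> (x -> y))) = ~6 = 0
x -> y = 0 -> 0 = 6
~x = ~0 = 6
y & y = 0 & 0 = 0
~x & (y & y) = 6 & 0 = 0
(x -> y) | (~x & (y & y)) = 6 | 0 = 6
~((x -> y) | (~x & (y & y))) = ~6 = 0
~(~x | (x -> (x -> y))) | ~((x -> y) | (~x & (y & y))) = 0 | 0 = 0
No assignment yields a value below 0, so this is the minimum.

0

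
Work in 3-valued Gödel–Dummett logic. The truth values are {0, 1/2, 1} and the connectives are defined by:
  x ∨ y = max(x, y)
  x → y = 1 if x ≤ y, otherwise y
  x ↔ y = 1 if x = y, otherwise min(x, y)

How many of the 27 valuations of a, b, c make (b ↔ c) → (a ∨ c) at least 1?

23

value 1: 23 assignments (counts)
value 1/2: 3 assignments
value 0: 1 assignment
So 23 of the 27 assignments meet the threshold.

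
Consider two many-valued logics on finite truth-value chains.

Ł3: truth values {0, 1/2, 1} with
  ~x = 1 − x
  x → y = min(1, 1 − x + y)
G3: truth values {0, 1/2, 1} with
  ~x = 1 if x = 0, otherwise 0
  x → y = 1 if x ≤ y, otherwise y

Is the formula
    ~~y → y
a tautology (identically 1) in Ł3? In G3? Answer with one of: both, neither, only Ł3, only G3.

In Ł3: every assignment gives 1 — tautology.
In G3: at y = 1/2 the value is 1/2 — not a tautology.

only Ł3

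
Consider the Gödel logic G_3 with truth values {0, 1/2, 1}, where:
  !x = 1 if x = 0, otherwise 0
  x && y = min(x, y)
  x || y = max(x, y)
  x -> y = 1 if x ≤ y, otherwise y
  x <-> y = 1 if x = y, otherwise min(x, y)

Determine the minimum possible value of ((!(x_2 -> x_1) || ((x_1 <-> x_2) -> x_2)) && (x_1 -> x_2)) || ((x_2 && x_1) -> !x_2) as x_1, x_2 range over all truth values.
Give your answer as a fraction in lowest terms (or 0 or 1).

1/2

Take x_1 = 1/2, x_2 = 1/2:
x_2 -> x_1 = 1/2 -> 1/2 = 1
!(x_2 -> x_1) = !1 = 0
x_1 <-> x_2 = 1/2 <-> 1/2 = 1
(x_1 <-> x_2) -> x_2 = 1 -> 1/2 = 1/2
!(x_2 -> x_1) || ((x_1 <-> x_2) -> x_2) = 0 || 1/2 = 1/2
x_1 -> x_2 = 1/2 -> 1/2 = 1
(!(x_2 -> x_1) || ((x_1 <-> x_2) -> x_2)) && (x_1 -> x_2) = 1/2 && 1 = 1/2
x_2 && x_1 = 1/2 && 1/2 = 1/2
!x_2 = !1/2 = 0
(x_2 && x_1) -> !x_2 = 1/2 -> 0 = 0
((!(x_2 -> x_1) || ((x_1 <-> x_2) -> x_2)) && (x_1 -> x_2)) || ((x_2 && x_1) -> !x_2) = 1/2 || 0 = 1/2
No assignment yields a value below 1/2, so this is the minimum.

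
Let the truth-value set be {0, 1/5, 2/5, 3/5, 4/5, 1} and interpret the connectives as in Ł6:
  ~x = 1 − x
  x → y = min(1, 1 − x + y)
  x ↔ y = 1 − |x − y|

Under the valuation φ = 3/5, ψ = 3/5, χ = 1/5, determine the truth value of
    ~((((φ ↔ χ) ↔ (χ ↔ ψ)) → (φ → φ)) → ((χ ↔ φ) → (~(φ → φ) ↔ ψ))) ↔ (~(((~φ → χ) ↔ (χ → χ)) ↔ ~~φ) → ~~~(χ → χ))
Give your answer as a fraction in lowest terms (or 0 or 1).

2/5

φ ↔ χ = 3/5 ↔ 1/5 = 3/5
χ ↔ ψ = 1/5 ↔ 3/5 = 3/5
(φ ↔ χ) ↔ (χ ↔ ψ) = 3/5 ↔ 3/5 = 1
φ → φ = 3/5 → 3/5 = 1
((φ ↔ χ) ↔ (χ ↔ ψ)) → (φ → φ) = 1 → 1 = 1
χ ↔ φ = 1/5 ↔ 3/5 = 3/5
φ → φ = 3/5 → 3/5 = 1
~(φ → φ) = ~1 = 0
~(φ → φ) ↔ ψ = 0 ↔ 3/5 = 2/5
(χ ↔ φ) → (~(φ → φ) ↔ ψ) = 3/5 → 2/5 = 4/5
(((φ ↔ χ) ↔ (χ ↔ ψ)) → (φ → φ)) → ((χ ↔ φ) → (~(φ → φ) ↔ ψ)) = 1 → 4/5 = 4/5
~((((φ ↔ χ) ↔ (χ ↔ ψ)) → (φ → φ)) → ((χ ↔ φ) → (~(φ → φ) ↔ ψ))) = ~4/5 = 1/5
~φ = ~3/5 = 2/5
~φ → χ = 2/5 → 1/5 = 4/5
χ → χ = 1/5 → 1/5 = 1
(~φ → χ) ↔ (χ → χ) = 4/5 ↔ 1 = 4/5
~φ = ~3/5 = 2/5
~~φ = ~2/5 = 3/5
((~φ → χ) ↔ (χ → χ)) ↔ ~~φ = 4/5 ↔ 3/5 = 4/5
~(((~φ → χ) ↔ (χ → χ)) ↔ ~~φ) = ~4/5 = 1/5
χ → χ = 1/5 → 1/5 = 1
~(χ → χ) = ~1 = 0
~~(χ → χ) = ~0 = 1
~~~(χ → χ) = ~1 = 0
~(((~φ → χ) ↔ (χ → χ)) ↔ ~~φ) → ~~~(χ → χ) = 1/5 → 0 = 4/5
~((((φ ↔ χ) ↔ (χ ↔ ψ)) → (φ → φ)) → ((χ ↔ φ) → (~(φ → φ) ↔ ψ))) ↔ (~(((~φ → χ) ↔ (χ → χ)) ↔ ~~φ) → ~~~(χ → χ)) = 1/5 ↔ 4/5 = 2/5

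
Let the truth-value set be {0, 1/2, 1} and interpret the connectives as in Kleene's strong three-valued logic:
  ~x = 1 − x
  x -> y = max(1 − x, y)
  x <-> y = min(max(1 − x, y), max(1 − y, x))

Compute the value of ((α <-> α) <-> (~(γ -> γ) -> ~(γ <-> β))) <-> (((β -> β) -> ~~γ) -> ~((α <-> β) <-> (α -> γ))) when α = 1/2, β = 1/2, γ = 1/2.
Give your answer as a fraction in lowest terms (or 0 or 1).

α <-> α = 1/2 <-> 1/2 = 1/2
γ -> γ = 1/2 -> 1/2 = 1/2
~(γ -> γ) = ~1/2 = 1/2
γ <-> β = 1/2 <-> 1/2 = 1/2
~(γ <-> β) = ~1/2 = 1/2
~(γ -> γ) -> ~(γ <-> β) = 1/2 -> 1/2 = 1/2
(α <-> α) <-> (~(γ -> γ) -> ~(γ <-> β)) = 1/2 <-> 1/2 = 1/2
β -> β = 1/2 -> 1/2 = 1/2
~γ = ~1/2 = 1/2
~~γ = ~1/2 = 1/2
(β -> β) -> ~~γ = 1/2 -> 1/2 = 1/2
α <-> β = 1/2 <-> 1/2 = 1/2
α -> γ = 1/2 -> 1/2 = 1/2
(α <-> β) <-> (α -> γ) = 1/2 <-> 1/2 = 1/2
~((α <-> β) <-> (α -> γ)) = ~1/2 = 1/2
((β -> β) -> ~~γ) -> ~((α <-> β) <-> (α -> γ)) = 1/2 -> 1/2 = 1/2
((α <-> α) <-> (~(γ -> γ) -> ~(γ <-> β))) <-> (((β -> β) -> ~~γ) -> ~((α <-> β) <-> (α -> γ))) = 1/2 <-> 1/2 = 1/2

1/2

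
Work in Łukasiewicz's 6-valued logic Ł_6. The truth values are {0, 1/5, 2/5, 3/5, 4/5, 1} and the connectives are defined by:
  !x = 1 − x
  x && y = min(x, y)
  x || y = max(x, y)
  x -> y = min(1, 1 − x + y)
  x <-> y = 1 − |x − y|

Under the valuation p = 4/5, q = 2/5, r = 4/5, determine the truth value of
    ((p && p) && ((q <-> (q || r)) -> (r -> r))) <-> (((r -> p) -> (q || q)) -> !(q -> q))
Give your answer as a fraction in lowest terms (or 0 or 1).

4/5

p && p = 4/5 && 4/5 = 4/5
q || r = 2/5 || 4/5 = 4/5
q <-> (q || r) = 2/5 <-> 4/5 = 3/5
r -> r = 4/5 -> 4/5 = 1
(q <-> (q || r)) -> (r -> r) = 3/5 -> 1 = 1
(p && p) && ((q <-> (q || r)) -> (r -> r)) = 4/5 && 1 = 4/5
r -> p = 4/5 -> 4/5 = 1
q || q = 2/5 || 2/5 = 2/5
(r -> p) -> (q || q) = 1 -> 2/5 = 2/5
q -> q = 2/5 -> 2/5 = 1
!(q -> q) = !1 = 0
((r -> p) -> (q || q)) -> !(q -> q) = 2/5 -> 0 = 3/5
((p && p) && ((q <-> (q || r)) -> (r -> r))) <-> (((r -> p) -> (q || q)) -> !(q -> q)) = 4/5 <-> 3/5 = 4/5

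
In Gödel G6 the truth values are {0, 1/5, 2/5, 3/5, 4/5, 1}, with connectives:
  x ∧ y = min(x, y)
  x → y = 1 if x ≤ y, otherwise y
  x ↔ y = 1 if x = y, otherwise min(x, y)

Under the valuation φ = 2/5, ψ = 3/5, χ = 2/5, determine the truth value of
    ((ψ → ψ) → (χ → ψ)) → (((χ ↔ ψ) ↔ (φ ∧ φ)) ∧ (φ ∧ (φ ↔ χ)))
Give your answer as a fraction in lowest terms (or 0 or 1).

ψ → ψ = 3/5 → 3/5 = 1
χ → ψ = 2/5 → 3/5 = 1
(ψ → ψ) → (χ → ψ) = 1 → 1 = 1
χ ↔ ψ = 2/5 ↔ 3/5 = 2/5
φ ∧ φ = 2/5 ∧ 2/5 = 2/5
(χ ↔ ψ) ↔ (φ ∧ φ) = 2/5 ↔ 2/5 = 1
φ ↔ χ = 2/5 ↔ 2/5 = 1
φ ∧ (φ ↔ χ) = 2/5 ∧ 1 = 2/5
((χ ↔ ψ) ↔ (φ ∧ φ)) ∧ (φ ∧ (φ ↔ χ)) = 1 ∧ 2/5 = 2/5
((ψ → ψ) → (χ → ψ)) → (((χ ↔ ψ) ↔ (φ ∧ φ)) ∧ (φ ∧ (φ ↔ χ))) = 1 → 2/5 = 2/5

2/5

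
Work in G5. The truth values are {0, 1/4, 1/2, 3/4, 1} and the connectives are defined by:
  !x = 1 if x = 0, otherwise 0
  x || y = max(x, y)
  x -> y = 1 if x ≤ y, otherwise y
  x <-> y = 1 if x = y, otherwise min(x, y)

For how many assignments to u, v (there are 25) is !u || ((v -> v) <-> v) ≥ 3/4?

value 1: 9 assignments (counts)
value 3/4: 4 assignments (counts)
value 1/2: 4 assignments
value 1/4: 4 assignments
value 0: 4 assignments
So 13 of the 25 assignments meet the threshold.

13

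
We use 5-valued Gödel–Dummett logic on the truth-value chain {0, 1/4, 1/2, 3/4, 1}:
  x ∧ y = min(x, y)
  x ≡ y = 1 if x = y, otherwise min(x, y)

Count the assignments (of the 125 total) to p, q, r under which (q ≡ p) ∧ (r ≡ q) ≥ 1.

5

value 1: 5 assignments (counts)
value 3/4: 6 assignments
value 1/2: 18 assignments
value 1/4: 36 assignments
value 0: 60 assignments
So 5 of the 125 assignments meet the threshold.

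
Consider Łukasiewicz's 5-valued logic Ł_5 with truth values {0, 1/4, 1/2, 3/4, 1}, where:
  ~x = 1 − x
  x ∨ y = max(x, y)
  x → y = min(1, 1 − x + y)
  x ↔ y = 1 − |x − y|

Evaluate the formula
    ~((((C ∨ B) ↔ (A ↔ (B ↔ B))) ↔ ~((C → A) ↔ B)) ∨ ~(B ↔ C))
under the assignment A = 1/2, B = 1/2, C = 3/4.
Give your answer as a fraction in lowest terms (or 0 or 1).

C ∨ B = 3/4 ∨ 1/2 = 3/4
B ↔ B = 1/2 ↔ 1/2 = 1
A ↔ (B ↔ B) = 1/2 ↔ 1 = 1/2
(C ∨ B) ↔ (A ↔ (B ↔ B)) = 3/4 ↔ 1/2 = 3/4
C → A = 3/4 → 1/2 = 3/4
(C → A) ↔ B = 3/4 ↔ 1/2 = 3/4
~((C → A) ↔ B) = ~3/4 = 1/4
((C ∨ B) ↔ (A ↔ (B ↔ B))) ↔ ~((C → A) ↔ B) = 3/4 ↔ 1/4 = 1/2
B ↔ C = 1/2 ↔ 3/4 = 3/4
~(B ↔ C) = ~3/4 = 1/4
(((C ∨ B) ↔ (A ↔ (B ↔ B))) ↔ ~((C → A) ↔ B)) ∨ ~(B ↔ C) = 1/2 ∨ 1/4 = 1/2
~((((C ∨ B) ↔ (A ↔ (B ↔ B))) ↔ ~((C → A) ↔ B)) ∨ ~(B ↔ C)) = ~1/2 = 1/2

1/2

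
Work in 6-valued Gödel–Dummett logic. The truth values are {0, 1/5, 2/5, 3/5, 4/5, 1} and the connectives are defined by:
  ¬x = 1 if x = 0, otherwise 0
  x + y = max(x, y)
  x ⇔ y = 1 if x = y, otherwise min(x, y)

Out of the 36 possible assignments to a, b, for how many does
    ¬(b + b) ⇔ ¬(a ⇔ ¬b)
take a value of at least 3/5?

6

value 1: 6 assignments (counts)
value 0: 30 assignments
So 6 of the 36 assignments meet the threshold.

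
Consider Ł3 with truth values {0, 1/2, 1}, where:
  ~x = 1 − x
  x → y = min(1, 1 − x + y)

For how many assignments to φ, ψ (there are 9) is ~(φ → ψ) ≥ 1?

1

φ = 0, ψ = 0 ↦ 0  <
φ = 0, ψ = 1/2 ↦ 0  <
φ = 0, ψ = 1 ↦ 0  <
φ = 1/2, ψ = 0 ↦ 1/2  <
φ = 1/2, ψ = 1/2 ↦ 0  <
φ = 1/2, ψ = 1 ↦ 0  <
φ = 1, ψ = 0 ↦ 1  ≥
φ = 1, ψ = 1/2 ↦ 1/2  <
φ = 1, ψ = 1 ↦ 0  <
So 1 of the 9 assignments meets the threshold.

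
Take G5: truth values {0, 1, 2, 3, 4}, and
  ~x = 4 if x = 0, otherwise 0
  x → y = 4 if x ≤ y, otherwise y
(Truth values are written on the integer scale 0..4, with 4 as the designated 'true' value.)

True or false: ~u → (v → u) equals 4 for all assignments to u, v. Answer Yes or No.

Counterexample: take u = 0, v = 1.
~u = ~0 = 4
v → u = 1 → 0 = 0
~u → (v → u) = 4 → 0 = 0
This gives 0 ≠ 4.

No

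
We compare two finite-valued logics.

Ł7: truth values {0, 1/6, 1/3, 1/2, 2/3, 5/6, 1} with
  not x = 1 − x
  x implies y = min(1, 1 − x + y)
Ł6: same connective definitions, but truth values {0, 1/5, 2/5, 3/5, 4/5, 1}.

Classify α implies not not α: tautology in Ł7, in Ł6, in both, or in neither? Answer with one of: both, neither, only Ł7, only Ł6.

both

In Ł7: every assignment gives 1 — tautology.
In Ł6: every assignment gives 1 — tautology.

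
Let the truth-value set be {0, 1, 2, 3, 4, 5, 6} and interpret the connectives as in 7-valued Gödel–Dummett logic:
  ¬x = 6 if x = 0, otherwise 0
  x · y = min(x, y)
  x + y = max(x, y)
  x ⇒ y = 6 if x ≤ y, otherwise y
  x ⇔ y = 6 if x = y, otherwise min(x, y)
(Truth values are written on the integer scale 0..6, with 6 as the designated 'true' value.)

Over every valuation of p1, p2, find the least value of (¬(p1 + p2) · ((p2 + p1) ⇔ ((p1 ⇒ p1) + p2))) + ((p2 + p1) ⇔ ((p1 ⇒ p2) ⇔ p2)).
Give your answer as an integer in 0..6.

Take p1 = 1, p2 = 0:
p1 + p2 = 1 + 0 = 1
¬(p1 + p2) = ¬1 = 0
p2 + p1 = 0 + 1 = 1
p1 ⇒ p1 = 1 ⇒ 1 = 6
(p1 ⇒ p1) + p2 = 6 + 0 = 6
(p2 + p1) ⇔ ((p1 ⇒ p1) + p2) = 1 ⇔ 6 = 1
¬(p1 + p2) · ((p2 + p1) ⇔ ((p1 ⇒ p1) + p2)) = 0 · 1 = 0
p2 + p1 = 0 + 1 = 1
p1 ⇒ p2 = 1 ⇒ 0 = 0
(p1 ⇒ p2) ⇔ p2 = 0 ⇔ 0 = 6
(p2 + p1) ⇔ ((p1 ⇒ p2) ⇔ p2) = 1 ⇔ 6 = 1
(¬(p1 + p2) · ((p2 + p1) ⇔ ((p1 ⇒ p1) + p2))) + ((p2 + p1) ⇔ ((p1 ⇒ p2) ⇔ p2)) = 0 + 1 = 1
No assignment yields a value below 1, so this is the minimum.

1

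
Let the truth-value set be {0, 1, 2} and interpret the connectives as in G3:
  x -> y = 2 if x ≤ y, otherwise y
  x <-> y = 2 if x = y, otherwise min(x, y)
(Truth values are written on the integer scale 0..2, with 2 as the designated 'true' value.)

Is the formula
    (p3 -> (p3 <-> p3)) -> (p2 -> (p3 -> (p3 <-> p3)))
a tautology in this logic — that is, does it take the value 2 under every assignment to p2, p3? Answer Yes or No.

p2 = 0, p3 = 0 ↦ 2
p2 = 0, p3 = 1 ↦ 2
p2 = 0, p3 = 2 ↦ 2
p2 = 1, p3 = 0 ↦ 2
p2 = 1, p3 = 1 ↦ 2
p2 = 1, p3 = 2 ↦ 2
p2 = 2, p3 = 0 ↦ 2
p2 = 2, p3 = 1 ↦ 2
p2 = 2, p3 = 2 ↦ 2
Every assignment gives a value ≥ 2.

Yes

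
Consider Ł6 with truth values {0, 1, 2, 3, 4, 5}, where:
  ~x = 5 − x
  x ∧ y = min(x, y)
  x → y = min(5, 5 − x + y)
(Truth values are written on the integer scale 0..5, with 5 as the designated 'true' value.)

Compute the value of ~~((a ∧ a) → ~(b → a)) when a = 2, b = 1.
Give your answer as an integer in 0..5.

a ∧ a = 2 ∧ 2 = 2
b → a = 1 → 2 = 5
~(b → a) = ~5 = 0
(a ∧ a) → ~(b → a) = 2 → 0 = 3
~((a ∧ a) → ~(b → a)) = ~3 = 2
~~((a ∧ a) → ~(b → a)) = ~2 = 3

3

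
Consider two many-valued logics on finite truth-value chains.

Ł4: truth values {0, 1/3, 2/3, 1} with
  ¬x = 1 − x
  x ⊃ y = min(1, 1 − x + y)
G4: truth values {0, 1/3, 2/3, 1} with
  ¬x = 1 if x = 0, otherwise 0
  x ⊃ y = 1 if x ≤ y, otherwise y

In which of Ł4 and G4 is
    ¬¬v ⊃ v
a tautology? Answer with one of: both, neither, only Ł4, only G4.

In Ł4: every assignment gives 1 — tautology.
In G4: at v = 1/3 the value is 1/3 — not a tautology.

only Ł4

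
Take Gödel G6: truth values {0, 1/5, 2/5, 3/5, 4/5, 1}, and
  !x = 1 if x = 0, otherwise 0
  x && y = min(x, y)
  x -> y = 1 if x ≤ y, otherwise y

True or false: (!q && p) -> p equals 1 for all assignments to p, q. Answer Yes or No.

At p = 3/5, q = 1/5, for instance:
!q = !1/5 = 0
!q && p = 0 && 3/5 = 0
(!q && p) -> p = 0 -> 3/5 = 1
and checking the remaining 35 assignments likewise gives ≥ 1 in every case.

Yes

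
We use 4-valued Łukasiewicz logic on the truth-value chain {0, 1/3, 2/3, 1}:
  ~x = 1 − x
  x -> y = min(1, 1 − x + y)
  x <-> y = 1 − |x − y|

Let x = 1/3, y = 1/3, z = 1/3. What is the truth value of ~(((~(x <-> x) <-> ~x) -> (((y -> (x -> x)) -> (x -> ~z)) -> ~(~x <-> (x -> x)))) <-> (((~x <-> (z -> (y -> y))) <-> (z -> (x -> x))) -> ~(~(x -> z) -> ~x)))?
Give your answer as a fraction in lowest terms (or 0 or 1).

2/3

x <-> x = 1/3 <-> 1/3 = 1
~(x <-> x) = ~1 = 0
~x = ~1/3 = 2/3
~(x <-> x) <-> ~x = 0 <-> 2/3 = 1/3
x -> x = 1/3 -> 1/3 = 1
y -> (x -> x) = 1/3 -> 1 = 1
~z = ~1/3 = 2/3
x -> ~z = 1/3 -> 2/3 = 1
(y -> (x -> x)) -> (x -> ~z) = 1 -> 1 = 1
~x = ~1/3 = 2/3
x -> x = 1/3 -> 1/3 = 1
~x <-> (x -> x) = 2/3 <-> 1 = 2/3
~(~x <-> (x -> x)) = ~2/3 = 1/3
((y -> (x -> x)) -> (x -> ~z)) -> ~(~x <-> (x -> x)) = 1 -> 1/3 = 1/3
(~(x <-> x) <-> ~x) -> (((y -> (x -> x)) -> (x -> ~z)) -> ~(~x <-> (x -> x))) = 1/3 -> 1/3 = 1
~x = ~1/3 = 2/3
y -> y = 1/3 -> 1/3 = 1
z -> (y -> y) = 1/3 -> 1 = 1
~x <-> (z -> (y -> y)) = 2/3 <-> 1 = 2/3
x -> x = 1/3 -> 1/3 = 1
z -> (x -> x) = 1/3 -> 1 = 1
(~x <-> (z -> (y -> y))) <-> (z -> (x -> x)) = 2/3 <-> 1 = 2/3
x -> z = 1/3 -> 1/3 = 1
~(x -> z) = ~1 = 0
~x = ~1/3 = 2/3
~(x -> z) -> ~x = 0 -> 2/3 = 1
~(~(x -> z) -> ~x) = ~1 = 0
((~x <-> (z -> (y -> y))) <-> (z -> (x -> x))) -> ~(~(x -> z) -> ~x) = 2/3 -> 0 = 1/3
((~(x <-> x) <-> ~x) -> (((y -> (x -> x)) -> (x -> ~z)) -> ~(~x <-> (x -> x)))) <-> (((~x <-> (z -> (y -> y))) <-> (z -> (x -> x))) -> ~(~(x -> z) -> ~x)) = 1 <-> 1/3 = 1/3
~(((~(x <-> x) <-> ~x) -> (((y -> (x -> x)) -> (x -> ~z)) -> ~(~x <-> (x -> x)))) <-> (((~x <-> (z -> (y -> y))) <-> (z -> (x -> x))) -> ~(~(x -> z) -> ~x))) = ~1/3 = 2/3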